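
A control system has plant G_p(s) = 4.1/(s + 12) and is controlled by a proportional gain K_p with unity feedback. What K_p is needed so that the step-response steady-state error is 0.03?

Steady-state error for a unit step on this type-0 loop is 1/(1 + K_p·G_p(0)).
G_p(0) = 0.3417. Require 1/(1 + K_p·0.3417) = 0.03, so 1 + 0.3417·K_p = 33.33.
K_p = (33.33 − 1)/0.3417 = 94.6.

K_p = 94.6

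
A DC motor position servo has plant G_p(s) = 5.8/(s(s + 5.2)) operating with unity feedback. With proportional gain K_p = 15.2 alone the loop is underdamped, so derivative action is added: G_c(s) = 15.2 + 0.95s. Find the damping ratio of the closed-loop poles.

ζ = 0.57

Forward path: (15.2 + 0.95s)·5.8/(s(s+5.2)). The closed-loop characteristic equation is s² + (5.2 + 5.8·0.95)s + 5.8·15.2 = 0.
That is s² + 10.71s + 88.16 = 0, so ω_n = 9.389 rad/s and ζ = 10.71/(2·9.389) = 0.5703.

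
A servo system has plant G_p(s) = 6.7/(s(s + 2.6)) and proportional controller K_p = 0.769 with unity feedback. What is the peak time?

T_p = 1.69 s

The closed-loop denominator s² + 2.6s + 5.152 gives ω_n = √5.152 = 2.27 and ζ = 2.6/(2ω_n) = 0.5727.
Damped frequency ω_d = ω_n√(1−ζ²) = 1.861 rad/s, so peak time T_p = π/ω_d = 1.69 s.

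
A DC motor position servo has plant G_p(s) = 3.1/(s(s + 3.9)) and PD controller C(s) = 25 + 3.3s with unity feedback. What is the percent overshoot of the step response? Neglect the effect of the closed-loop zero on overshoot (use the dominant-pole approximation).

1.46%

Forward path: (25 + 3.3s)·3.1/(s(s+3.9)). The closed-loop characteristic equation is s² + (3.9 + 3.1·3.3)s + 3.1·25 = 0.
That is s² + 14.13s + 77.5 = 0, so ω_n = 8.803 rad/s and ζ = 14.13/(2·8.803) = 0.8025.
%OS = 100·exp(−πζ/√(1−ζ²)) = 1.46%.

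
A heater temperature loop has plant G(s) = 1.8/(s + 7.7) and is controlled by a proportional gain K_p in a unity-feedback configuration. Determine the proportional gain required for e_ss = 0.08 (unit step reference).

The loop is type 0, so e_ss(step) = 1/(1 + K_pos) with K_pos = K_p·G(0).
G(0) = 0.2338. Require 1/(1 + K_p·0.2338) = 0.08, so 1 + 0.2338·K_p = 12.5.
K_p = (12.5 − 1)/0.2338 = 49.2.

K_p = 49.2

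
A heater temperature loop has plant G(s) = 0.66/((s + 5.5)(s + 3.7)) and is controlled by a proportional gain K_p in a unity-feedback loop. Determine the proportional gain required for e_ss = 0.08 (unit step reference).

K_p = 355

Steady-state error for a unit step on this type-0 loop is 1/(1 + K_p·G(0)).
G(0) = 0.03243. Require 1/(1 + K_p·0.03243) = 0.08, so 1 + 0.03243·K_p = 12.5.
K_p = (12.5 − 1)/0.03243 = 355.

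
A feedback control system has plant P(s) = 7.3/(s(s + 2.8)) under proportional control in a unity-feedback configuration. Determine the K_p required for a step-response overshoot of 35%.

From %OS = 100·exp(−πζ/√(1−ζ²)) = 35%, ζ = −ln(0.35)/√(π²+ln²(0.35)) = 0.3169.
Characteristic equation s² + 2.8s + 7.3K_p = 0 gives ζ = 2.8/(2√(7.3K_p)).
Setting ζ = 0.3169: √(7.3K_p) = 2.8/(2·0.3169) = 4.417, so K_p = 19.51/7.3 = 2.67.

K_p = 2.67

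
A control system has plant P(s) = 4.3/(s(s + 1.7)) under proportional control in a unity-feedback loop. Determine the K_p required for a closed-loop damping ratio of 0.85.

K_p = 0.233

Closed-loop characteristic equation: s² + 1.7s + K_p·4.3 = 0.
So ω_n = √(4.3K_p) and 2ζω_n = 1.7, giving ζ = 1.7/(2√(4.3K_p)).
Setting ζ = 0.85: √(4.3K_p) = 1.7/(2·0.85) = 1, so K_p = 1/4.3 = 0.233.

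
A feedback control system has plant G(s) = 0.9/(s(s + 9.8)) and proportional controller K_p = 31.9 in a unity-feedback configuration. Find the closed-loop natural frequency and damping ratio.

ω_n = 5.36 rad/s, ζ = 0.914

1 + K_p·G(s) = 0 gives s² + 9.8s + 28.71 = 0.
Matching s² + 2ζω_n s + ω_n²: ω_n = √28.71 = 5.358 rad/s and 2ζω_n = 9.8, so ζ = 9.8/(2·5.358) = 0.914.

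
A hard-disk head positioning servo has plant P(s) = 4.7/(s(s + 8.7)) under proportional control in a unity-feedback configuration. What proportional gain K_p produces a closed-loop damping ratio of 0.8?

Closed-loop characteristic equation: s² + 8.7s + K_p·4.7 = 0.
So ω_n = √(4.7K_p) and 2ζω_n = 8.7, giving ζ = 8.7/(2√(4.7K_p)).
Setting ζ = 0.8: √(4.7K_p) = 8.7/(2·0.8) = 5.437, so K_p = 29.57/4.7 = 6.29.

K_p = 6.29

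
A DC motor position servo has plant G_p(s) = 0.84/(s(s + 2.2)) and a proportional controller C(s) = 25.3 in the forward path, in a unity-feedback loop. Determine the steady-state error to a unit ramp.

The loop has one pole at the origin (type 1). Velocity error constant K_v = lim_{s→0} s·C(s)G_p(s) = 25.3·0.84/2.2 = 9.66.
Steady-state error to a unit ramp: e_ss = 1/K_v = 0.104.

0.104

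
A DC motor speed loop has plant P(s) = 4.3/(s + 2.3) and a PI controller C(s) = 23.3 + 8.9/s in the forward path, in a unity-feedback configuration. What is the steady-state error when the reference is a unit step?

0

The open loop C(s)P(s) has a pole at the origin (type 1), so the static position error constant is infinite and e_ss = 1/(1+∞) = 0.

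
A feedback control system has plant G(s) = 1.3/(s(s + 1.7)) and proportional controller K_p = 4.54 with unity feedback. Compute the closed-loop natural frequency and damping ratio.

ω_n = 2.43 rad/s, ζ = 0.35

1 + K_p·G(s) = 0 gives s² + 1.7s + 5.902 = 0.
Matching s² + 2ζω_n s + ω_n²: ω_n = √5.902 = 2.429 rad/s and 2ζω_n = 1.7, so ζ = 1.7/(2·2.429) = 0.35.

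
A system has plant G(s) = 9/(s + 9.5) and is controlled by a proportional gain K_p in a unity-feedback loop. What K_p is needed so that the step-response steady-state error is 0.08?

K_p = 12.1

The loop is type 0, so e_ss(step) = 1/(1 + K_pos) with K_pos = K_p·G(0).
G(0) = 0.9474. Require 1/(1 + K_p·0.9474) = 0.08, so 1 + 0.9474·K_p = 12.5.
K_p = (12.5 − 1)/0.9474 = 12.1.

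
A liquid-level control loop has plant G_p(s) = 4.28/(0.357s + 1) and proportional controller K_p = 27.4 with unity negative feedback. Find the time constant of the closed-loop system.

τ = 0.00302 s

Closed loop: T(s) = K_p·G_p/(1+K_p·G_p) = 117.3/(0.357s + 1 + 117.3), with pole at s = −(1 + 117.3)/0.357 = −331.3.
Closed-loop time constant τ = 1/331.3 = 0.00302 s.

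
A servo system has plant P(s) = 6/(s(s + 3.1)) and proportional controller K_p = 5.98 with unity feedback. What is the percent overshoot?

The closed-loop denominator s² + 3.1s + 35.88 gives ω_n = √35.88 = 5.99 and ζ = 3.1/(2ω_n) = 0.2588.
%OS = 100·exp(−πζ/√(1−ζ²)) = 100·exp(−π·0.2588/√0.933) = 43.1%.

43.1%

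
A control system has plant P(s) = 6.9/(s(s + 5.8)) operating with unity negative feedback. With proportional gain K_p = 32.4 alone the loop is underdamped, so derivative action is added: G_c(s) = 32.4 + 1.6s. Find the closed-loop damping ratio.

ζ = 0.563

Forward path: (32.4 + 1.6s)·6.9/(s(s+5.8)). The closed-loop characteristic equation is s² + (5.8 + 6.9·1.6)s + 6.9·32.4 = 0.
That is s² + 16.84s + 223.6 = 0, so ω_n = 14.95 rad/s and ζ = 16.84/(2·14.95) = 0.5631.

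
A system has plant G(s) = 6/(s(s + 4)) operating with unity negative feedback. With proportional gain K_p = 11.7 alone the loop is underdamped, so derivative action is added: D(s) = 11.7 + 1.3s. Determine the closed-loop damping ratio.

ζ = 0.704

Forward path: (11.7 + 1.3s)·6/(s(s+4)). The closed-loop characteristic equation is s² + (4 + 6·1.3)s + 6·11.7 = 0.
That is s² + 11.8s + 70.2 = 0, so ω_n = 8.379 rad/s and ζ = 11.8/(2·8.379) = 0.7042.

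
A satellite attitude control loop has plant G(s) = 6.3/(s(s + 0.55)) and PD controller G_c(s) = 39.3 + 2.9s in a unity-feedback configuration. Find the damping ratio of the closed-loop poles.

Forward path: (39.3 + 2.9s)·6.3/(s(s+0.55)). The closed-loop characteristic equation is s² + (0.55 + 6.3·2.9)s + 6.3·39.3 = 0.
That is s² + 18.82s + 247.6 = 0, so ω_n = 15.73 rad/s and ζ = 18.82/(2·15.73) = 0.598.

ζ = 0.598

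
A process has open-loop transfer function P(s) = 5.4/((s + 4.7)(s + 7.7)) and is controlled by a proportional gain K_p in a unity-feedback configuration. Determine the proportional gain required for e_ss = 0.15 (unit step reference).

K_p = 38

For a type-0 loop with proportional control, e_ss = 1/(1 + K_p·P(0)).
P(0) = 0.1492. Require 1/(1 + K_p·0.1492) = 0.15, so 1 + 0.1492·K_p = 6.667.
K_p = (6.667 − 1)/0.1492 = 38.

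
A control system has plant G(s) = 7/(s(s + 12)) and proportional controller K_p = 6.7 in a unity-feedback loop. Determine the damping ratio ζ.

1 + K_p·G(s) = 0 gives s² + 12s + 46.9 = 0.
Matching s² + 2ζω_n s + ω_n²: ω_n = √46.9 = 6.848 rad/s and 2ζω_n = 12, so ζ = 12/(2·6.848) = 0.876.

ζ = 0.876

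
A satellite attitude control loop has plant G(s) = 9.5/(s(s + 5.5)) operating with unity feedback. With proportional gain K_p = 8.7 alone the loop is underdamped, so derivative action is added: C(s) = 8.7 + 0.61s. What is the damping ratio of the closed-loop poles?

ζ = 0.621

Forward path: (8.7 + 0.61s)·9.5/(s(s+5.5)). The closed-loop characteristic equation is s² + (5.5 + 9.5·0.61)s + 9.5·8.7 = 0.
That is s² + 11.29s + 82.65 = 0, so ω_n = 9.091 rad/s and ζ = 11.29/(2·9.091) = 0.6212.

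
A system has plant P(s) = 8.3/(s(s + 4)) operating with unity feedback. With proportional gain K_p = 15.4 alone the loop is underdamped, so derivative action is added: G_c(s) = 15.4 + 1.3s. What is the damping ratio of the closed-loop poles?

Forward path: (15.4 + 1.3s)·8.3/(s(s+4)). The closed-loop characteristic equation is s² + (4 + 8.3·1.3)s + 8.3·15.4 = 0.
That is s² + 14.79s + 127.8 = 0, so ω_n = 11.31 rad/s and ζ = 14.79/(2·11.31) = 0.6541.

ζ = 0.654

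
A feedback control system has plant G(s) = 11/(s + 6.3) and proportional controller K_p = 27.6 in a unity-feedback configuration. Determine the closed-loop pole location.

s = -309.9

Closed-loop transfer function: T(s) = K_p·G(s)/(1 + K_p·G(s)) = 303.6/(s + 6.3 + 303.6) = 303.6/(s + 309.9).
The closed-loop pole is at s = −309.9.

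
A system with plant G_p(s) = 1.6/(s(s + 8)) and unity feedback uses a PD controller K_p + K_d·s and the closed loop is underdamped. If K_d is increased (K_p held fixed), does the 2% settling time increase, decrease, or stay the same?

decrease

Characteristic equation s² + (8 + 1.6K_d)s + 1.6K_p = 0: raising K_d increases ζω_n = (8+1.6K_d)/2 while the loop stays underdamped, so T_s ≈ 4/(ζω_n) decreases.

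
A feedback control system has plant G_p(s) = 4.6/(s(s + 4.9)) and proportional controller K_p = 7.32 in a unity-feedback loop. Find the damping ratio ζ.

The closed-loop denominator is s(s+4.9) + 7.32·4.6 = s² + 4.9s + 33.67.
So ω_n² = 33.67 ⇒ ω_n = 5.803 rad/s, and ζ = 4.9/(2ω_n) = 0.422.

ζ = 0.422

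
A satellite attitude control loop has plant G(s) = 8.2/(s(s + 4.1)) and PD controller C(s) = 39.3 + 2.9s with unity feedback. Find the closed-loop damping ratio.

Forward path: (39.3 + 2.9s)·8.2/(s(s+4.1)). The closed-loop characteristic equation is s² + (4.1 + 8.2·2.9)s + 8.2·39.3 = 0.
That is s² + 27.88s + 322.3 = 0, so ω_n = 17.95 rad/s and ζ = 27.88/(2·17.95) = 0.7765.

ζ = 0.777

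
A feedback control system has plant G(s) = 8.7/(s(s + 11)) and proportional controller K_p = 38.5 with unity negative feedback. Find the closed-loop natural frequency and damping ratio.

ω_n = 18.3 rad/s, ζ = 0.301

1 + K_p·G(s) = 0 gives s² + 11s + 334.9 = 0.
So ω_n² = 334.9 ⇒ ω_n = 18.3 rad/s, and ζ = 11/(2ω_n) = 0.301.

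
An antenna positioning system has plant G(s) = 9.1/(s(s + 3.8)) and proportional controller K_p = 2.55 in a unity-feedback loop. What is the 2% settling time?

T_s ≈ 2.11 s

From 1 + K_pG(s) = 0: s² + 3.8s + 23.2 = 0 ⇒ ω_n = 4.817, ζ = 0.3944.
2% settling time T_s ≈ 4/(ζω_n) = 4/1.9 = 2.11 s.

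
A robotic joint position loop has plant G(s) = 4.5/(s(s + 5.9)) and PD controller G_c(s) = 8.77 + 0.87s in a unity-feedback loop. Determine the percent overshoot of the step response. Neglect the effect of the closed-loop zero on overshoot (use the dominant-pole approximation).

Forward path: (8.77 + 0.87s)·4.5/(s(s+5.9)). The closed-loop characteristic equation is s² + (5.9 + 4.5·0.87)s + 4.5·8.77 = 0.
That is s² + 9.815s + 39.46 = 0, so ω_n = 6.282 rad/s and ζ = 9.815/(2·6.282) = 0.7812.
%OS = 100·exp(−πζ/√(1−ζ²)) = 1.96%.

1.96%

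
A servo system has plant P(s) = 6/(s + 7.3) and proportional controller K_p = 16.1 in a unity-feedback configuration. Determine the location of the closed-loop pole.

Closed-loop transfer function: T(s) = K_p·P(s)/(1 + K_p·P(s)) = 96.6/(s + 7.3 + 96.6) = 96.6/(s + 103.9).
The closed-loop pole is at s = −103.9.

s = -103.9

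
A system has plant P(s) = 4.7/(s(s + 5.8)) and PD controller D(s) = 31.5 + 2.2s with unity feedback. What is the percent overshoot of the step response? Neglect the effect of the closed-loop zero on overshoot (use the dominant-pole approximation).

6.18%

Forward path: (31.5 + 2.2s)·4.7/(s(s+5.8)). The closed-loop characteristic equation is s² + (5.8 + 4.7·2.2)s + 4.7·31.5 = 0.
That is s² + 16.14s + 148.1 = 0, so ω_n = 12.17 rad/s and ζ = 16.14/(2·12.17) = 0.6632.
%OS = 100·exp(−πζ/√(1−ζ²)) = 6.18%.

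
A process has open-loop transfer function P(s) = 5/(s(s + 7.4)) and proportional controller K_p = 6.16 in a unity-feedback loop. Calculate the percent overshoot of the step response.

Closed-loop characteristic equation: s² + 7.4s + 30.8 = 0, so ω_n = 5.55 rad/s and ζ = 7.4/(2·5.55) = 0.6667.
%OS = 100·exp(−πζ/√(1−ζ²)) = 100·exp(−π·0.6667/√0.5555) = 6.02%.

6.02%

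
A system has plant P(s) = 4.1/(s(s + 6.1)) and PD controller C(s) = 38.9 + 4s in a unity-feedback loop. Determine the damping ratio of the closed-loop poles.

Forward path: (38.9 + 4s)·4.1/(s(s+6.1)). The closed-loop characteristic equation is s² + (6.1 + 4.1·4)s + 4.1·38.9 = 0.
That is s² + 22.5s + 159.5 = 0, so ω_n = 12.63 rad/s and ζ = 22.5/(2·12.63) = 0.8908.

ζ = 0.891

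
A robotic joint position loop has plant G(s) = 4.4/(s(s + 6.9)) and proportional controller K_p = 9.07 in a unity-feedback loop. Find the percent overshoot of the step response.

12.9%

The closed-loop denominator s² + 6.9s + 39.91 gives ω_n = √39.91 = 6.317 and ζ = 6.9/(2ω_n) = 0.5461.
%OS = 100·exp(−πζ/√(1−ζ²)) = 100·exp(−π·0.5461/√0.7018) = 12.9%.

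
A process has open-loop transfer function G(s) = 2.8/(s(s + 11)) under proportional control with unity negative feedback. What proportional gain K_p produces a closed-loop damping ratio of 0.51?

Closed-loop characteristic equation: s² + 11s + K_p·2.8 = 0.
So ω_n = √(2.8K_p) and 2ζω_n = 11, giving ζ = 11/(2√(2.8K_p)).
Setting ζ = 0.51: √(2.8K_p) = 11/(2·0.51) = 10.78, so K_p = 116.3/2.8 = 41.5.

K_p = 41.5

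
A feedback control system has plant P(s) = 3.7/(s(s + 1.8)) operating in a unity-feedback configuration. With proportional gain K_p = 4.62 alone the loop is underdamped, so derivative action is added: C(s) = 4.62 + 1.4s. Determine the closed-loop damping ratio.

ζ = 0.844

Forward path: (4.62 + 1.4s)·3.7/(s(s+1.8)). The closed-loop characteristic equation is s² + (1.8 + 3.7·1.4)s + 3.7·4.62 = 0.
That is s² + 6.98s + 17.09 = 0, so ω_n = 4.134 rad/s and ζ = 6.98/(2·4.134) = 0.8441.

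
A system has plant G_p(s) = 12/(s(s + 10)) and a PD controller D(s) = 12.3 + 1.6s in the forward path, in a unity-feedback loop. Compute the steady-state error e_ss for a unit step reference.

The open loop D(s)G_p(s) has a pole at the origin (type 1), so the static position error constant is infinite and e_ss = 1/(1+∞) = 0.

0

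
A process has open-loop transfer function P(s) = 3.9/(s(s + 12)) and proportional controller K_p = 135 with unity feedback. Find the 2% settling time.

T_s ≈ 0.667 s

From 1 + K_pP(s) = 0: s² + 12s + 526.5 = 0 ⇒ ω_n = 22.95, ζ = 0.2615.
2% settling time T_s ≈ 4/(ζω_n) = 4/6 = 0.667 s.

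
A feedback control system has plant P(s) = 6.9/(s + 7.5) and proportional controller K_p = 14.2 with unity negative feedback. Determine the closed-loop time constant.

τ = 0.00948 s

Closed-loop transfer function: T(s) = K_p·P(s)/(1 + K_p·P(s)) = 97.98/(s + 7.5 + 97.98) = 97.98/(s + 105.5).
Time constant τ = 1/105.5 = 0.00948 s.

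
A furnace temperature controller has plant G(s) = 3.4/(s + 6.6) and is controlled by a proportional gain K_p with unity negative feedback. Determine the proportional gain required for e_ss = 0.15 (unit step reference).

For a type-0 loop with proportional control, e_ss = 1/(1 + K_p·G(0)).
G(0) = 0.5152. Require 1/(1 + K_p·0.5152) = 0.15, so 1 + 0.5152·K_p = 6.667.
K_p = (6.667 − 1)/0.5152 = 11.

K_p = 11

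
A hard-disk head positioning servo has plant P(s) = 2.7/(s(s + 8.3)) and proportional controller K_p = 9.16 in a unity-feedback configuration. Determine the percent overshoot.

The closed-loop denominator s² + 8.3s + 24.73 gives ω_n = √24.73 = 4.973 and ζ = 8.3/(2ω_n) = 0.8345.
%OS = 100·exp(−πζ/√(1−ζ²)) = 100·exp(−π·0.8345/√0.3036) = 0.859%.

0.859%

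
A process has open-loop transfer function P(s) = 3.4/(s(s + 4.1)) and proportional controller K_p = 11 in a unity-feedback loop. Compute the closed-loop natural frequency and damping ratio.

1 + K_p·P(s) = 0 gives s² + 4.1s + 37.4 = 0.
So ω_n² = 37.4 ⇒ ω_n = 6.116 rad/s, and ζ = 4.1/(2ω_n) = 0.335.

ω_n = 6.12 rad/s, ζ = 0.335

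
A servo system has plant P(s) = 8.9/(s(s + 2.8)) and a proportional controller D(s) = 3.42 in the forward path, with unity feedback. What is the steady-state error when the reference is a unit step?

0

The open loop D(s)P(s) has a pole at the origin (type 1), so the static position error constant is infinite and e_ss = 1/(1+∞) = 0.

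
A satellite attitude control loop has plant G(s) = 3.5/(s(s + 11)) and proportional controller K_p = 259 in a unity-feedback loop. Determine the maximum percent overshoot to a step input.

Closed-loop characteristic equation: s² + 11s + 906.5 = 0, so ω_n = 30.11 rad/s and ζ = 11/(2·30.11) = 0.1827.
%OS = 100·exp(−πζ/√(1−ζ²)) = 100·exp(−π·0.1827/√0.9666) = 55.8%.

55.8%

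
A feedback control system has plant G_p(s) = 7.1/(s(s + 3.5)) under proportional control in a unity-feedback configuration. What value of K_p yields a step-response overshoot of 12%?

K_p = 1.38

From %OS = 100·exp(−πζ/√(1−ζ²)) = 12%, ζ = −ln(0.12)/√(π²+ln²(0.12)) = 0.5594.
Characteristic equation s² + 3.5s + 7.1K_p = 0 gives ζ = 3.5/(2√(7.1K_p)).
Setting ζ = 0.5594: √(7.1K_p) = 3.5/(2·0.5594) = 3.128, so K_p = 9.786/7.1 = 1.38.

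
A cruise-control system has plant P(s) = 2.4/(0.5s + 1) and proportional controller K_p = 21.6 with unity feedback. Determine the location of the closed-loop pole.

Closed loop: T(s) = K_p·P/(1+K_p·P) = 51.84/(0.5s + 1 + 51.84), with pole at s = −(1 + 51.84)/0.5 = −105.7.

s = -105.7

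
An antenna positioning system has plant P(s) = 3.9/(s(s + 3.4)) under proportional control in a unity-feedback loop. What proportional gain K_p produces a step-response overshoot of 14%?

From %OS = 100·exp(−πζ/√(1−ζ²)) = 14%, ζ = −ln(0.14)/√(π²+ln²(0.14)) = 0.5305.
Characteristic equation s² + 3.4s + 3.9K_p = 0 gives ζ = 3.4/(2√(3.9K_p)).
Setting ζ = 0.5305: √(3.9K_p) = 3.4/(2·0.5305) = 3.204, so K_p = 10.27/3.9 = 2.63.

K_p = 2.63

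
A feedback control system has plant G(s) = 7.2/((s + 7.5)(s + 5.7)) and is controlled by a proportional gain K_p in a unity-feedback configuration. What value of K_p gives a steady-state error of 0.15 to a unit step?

K_p = 33.6

Steady-state error for a unit step on this type-0 loop is 1/(1 + K_p·G(0)).
G(0) = 0.1684. Require 1/(1 + K_p·0.1684) = 0.15, so 1 + 0.1684·K_p = 6.667.
K_p = (6.667 − 1)/0.1684 = 33.6.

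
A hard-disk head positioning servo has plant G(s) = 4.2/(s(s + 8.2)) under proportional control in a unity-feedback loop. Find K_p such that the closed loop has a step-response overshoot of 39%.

K_p = 48.6

From %OS = 100·exp(−πζ/√(1−ζ²)) = 39%, ζ = −ln(0.39)/√(π²+ln²(0.39)) = 0.2871.
Characteristic equation s² + 8.2s + 4.2K_p = 0 gives ζ = 8.2/(2√(4.2K_p)).
Setting ζ = 0.2871: √(4.2K_p) = 8.2/(2·0.2871) = 14.28, so K_p = 203.9/4.2 = 48.6.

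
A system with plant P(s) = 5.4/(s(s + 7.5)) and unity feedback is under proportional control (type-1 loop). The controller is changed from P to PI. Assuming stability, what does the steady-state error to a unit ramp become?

The integrator raises the loop to type 2, so K_v → ∞ and e_ss to a ramp is zero.

0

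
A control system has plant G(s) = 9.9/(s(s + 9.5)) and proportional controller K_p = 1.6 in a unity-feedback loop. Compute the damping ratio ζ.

With unity feedback the closed-loop characteristic equation is s² + 9.5s + 1.6·9.9 = s² + 9.5s + 15.84 = 0.
Matching s² + 2ζω_n s + ω_n²: ω_n = √15.84 = 3.98 rad/s and 2ζω_n = 9.5, so ζ = 9.5/(2·3.98) = 1.19.

ζ = 1.19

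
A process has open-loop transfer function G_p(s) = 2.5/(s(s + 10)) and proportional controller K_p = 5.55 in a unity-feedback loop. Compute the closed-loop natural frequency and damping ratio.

With unity feedback the closed-loop characteristic equation is s² + 10s + 5.55·2.5 = s² + 10s + 13.88 = 0.
So ω_n² = 13.88 ⇒ ω_n = 3.725 rad/s, and ζ = 10/(2ω_n) = 1.34.

ω_n = 3.72 rad/s, ζ = 1.34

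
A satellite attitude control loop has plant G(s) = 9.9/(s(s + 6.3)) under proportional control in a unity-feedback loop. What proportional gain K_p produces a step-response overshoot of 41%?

K_p = 13.4

From %OS = 100·exp(−πζ/√(1−ζ²)) = 41%, ζ = −ln(0.41)/√(π²+ln²(0.41)) = 0.273.
Characteristic equation s² + 6.3s + 9.9K_p = 0 gives ζ = 6.3/(2√(9.9K_p)).
Setting ζ = 0.273: √(9.9K_p) = 6.3/(2·0.273) = 11.54, so K_p = 133.1/9.9 = 13.4.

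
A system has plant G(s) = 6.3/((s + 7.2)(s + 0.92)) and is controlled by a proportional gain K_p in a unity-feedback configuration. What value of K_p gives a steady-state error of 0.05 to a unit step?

The loop is type 0, so e_ss(step) = 1/(1 + K_pos) with K_pos = K_p·G(0).
G(0) = 0.9511. Require 1/(1 + K_p·0.9511) = 0.05, so 1 + 0.9511·K_p = 20.
K_p = (20 − 1)/0.9511 = 20.

K_p = 20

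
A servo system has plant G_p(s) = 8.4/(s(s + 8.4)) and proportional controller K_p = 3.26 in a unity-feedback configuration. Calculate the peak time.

From 1 + K_pG_p(s) = 0: s² + 8.4s + 27.38 = 0 ⇒ ω_n = 5.233, ζ = 0.8026.
Damped frequency ω_d = ω_n√(1−ζ²) = 3.122 rad/s, so peak time T_p = π/ω_d = 1.01 s.

T_p = 1.01 s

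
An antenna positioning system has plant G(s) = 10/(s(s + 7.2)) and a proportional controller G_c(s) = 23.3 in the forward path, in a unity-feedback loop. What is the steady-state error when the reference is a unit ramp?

0.0309

The loop has one pole at the origin (type 1). Velocity error constant K_v = lim_{s→0} s·G_c(s)G(s) = 23.3·10/7.2 = 32.36.
Steady-state error to a unit ramp: e_ss = 1/K_v = 0.0309.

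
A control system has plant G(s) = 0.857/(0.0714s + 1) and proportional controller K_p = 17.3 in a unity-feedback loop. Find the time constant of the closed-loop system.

Closed loop: T(s) = K_p·G/(1+K_p·G) = 14.83/(0.0714s + 1 + 14.83), with pole at s = −(1 + 14.83)/0.0714 = −221.7.
Closed-loop time constant τ = 1/221.7 = 0.00451 s.

τ = 0.00451 s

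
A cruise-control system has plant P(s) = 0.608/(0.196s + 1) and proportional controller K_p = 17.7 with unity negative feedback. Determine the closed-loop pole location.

Closed loop: T(s) = K_p·P/(1+K_p·P) = 10.76/(0.196s + 1 + 10.76), with pole at s = −(1 + 10.76)/0.196 = −60.01.

s = -60.01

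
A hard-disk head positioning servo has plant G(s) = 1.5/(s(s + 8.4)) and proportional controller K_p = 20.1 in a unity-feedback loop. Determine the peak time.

The closed-loop denominator s² + 8.4s + 30.15 gives ω_n = √30.15 = 5.491 and ζ = 8.4/(2ω_n) = 0.7649.
Damped frequency ω_d = ω_n√(1−ζ²) = 3.537 rad/s, so peak time T_p = π/ω_d = 0.888 s.

T_p = 0.888 s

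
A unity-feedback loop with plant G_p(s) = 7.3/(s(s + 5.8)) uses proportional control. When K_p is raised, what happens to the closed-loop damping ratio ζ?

decrease

ζ = 5.8/(2√(7.3K_p)); increasing K_p raises the denominator, so ζ falls.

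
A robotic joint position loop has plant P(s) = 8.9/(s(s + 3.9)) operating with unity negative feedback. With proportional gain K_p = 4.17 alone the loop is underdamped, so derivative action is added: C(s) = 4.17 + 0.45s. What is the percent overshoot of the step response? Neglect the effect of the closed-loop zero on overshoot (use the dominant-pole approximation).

Forward path: (4.17 + 0.45s)·8.9/(s(s+3.9)). The closed-loop characteristic equation is s² + (3.9 + 8.9·0.45)s + 8.9·4.17 = 0.
That is s² + 7.905s + 37.11 = 0, so ω_n = 6.092 rad/s and ζ = 7.905/(2·6.092) = 0.6488.
%OS = 100·exp(−πζ/√(1−ζ²)) = 6.87%.

6.87%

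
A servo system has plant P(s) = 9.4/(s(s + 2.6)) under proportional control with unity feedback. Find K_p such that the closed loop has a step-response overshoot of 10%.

From %OS = 100·exp(−πζ/√(1−ζ²)) = 10%, ζ = −ln(0.1)/√(π²+ln²(0.1)) = 0.5912.
Characteristic equation s² + 2.6s + 9.4K_p = 0 gives ζ = 2.6/(2√(9.4K_p)).
Setting ζ = 0.5912: √(9.4K_p) = 2.6/(2·0.5912) = 2.199, so K_p = 4.836/9.4 = 0.514.

K_p = 0.514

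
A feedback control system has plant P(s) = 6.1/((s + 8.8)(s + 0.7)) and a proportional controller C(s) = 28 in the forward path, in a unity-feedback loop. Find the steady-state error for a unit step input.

The loop is type 0. Static position error constant K_pos = C(0)·P(0) = 28·0.9903 = 27.73.
Steady-state error to a unit step: e_ss = 1/(1+K_pos) = 1/28.73 = 0.0348.

0.0348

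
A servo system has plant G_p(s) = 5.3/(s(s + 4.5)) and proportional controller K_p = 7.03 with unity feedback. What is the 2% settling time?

T_s ≈ 1.78 s

Closed-loop characteristic equation: s² + 4.5s + 37.26 = 0, so ω_n = 6.104 rad/s and ζ = 4.5/(2·6.104) = 0.3686.
2% settling time T_s ≈ 4/(ζω_n) = 4/2.25 = 1.78 s.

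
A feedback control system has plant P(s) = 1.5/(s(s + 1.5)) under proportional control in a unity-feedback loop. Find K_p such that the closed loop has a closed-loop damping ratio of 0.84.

K_p = 0.531

Closed-loop characteristic equation: s² + 1.5s + K_p·1.5 = 0.
So ω_n = √(1.5K_p) and 2ζω_n = 1.5, giving ζ = 1.5/(2√(1.5K_p)).
Setting ζ = 0.84: √(1.5K_p) = 1.5/(2·0.84) = 0.8929, so K_p = 0.7972/1.5 = 0.531.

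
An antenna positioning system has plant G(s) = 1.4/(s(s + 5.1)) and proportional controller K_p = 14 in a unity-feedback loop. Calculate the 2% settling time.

T_s ≈ 1.57 s

The closed-loop denominator s² + 5.1s + 19.6 gives ω_n = √19.6 = 4.427 and ζ = 5.1/(2ω_n) = 0.576.
2% settling time T_s ≈ 4/(ζω_n) = 4/2.55 = 1.57 s.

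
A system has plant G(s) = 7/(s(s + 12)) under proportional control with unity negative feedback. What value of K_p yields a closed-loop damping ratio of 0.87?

K_p = 6.79

Closed-loop characteristic equation: s² + 12s + K_p·7 = 0.
So ω_n = √(7K_p) and 2ζω_n = 12, giving ζ = 12/(2√(7K_p)).
Setting ζ = 0.87: √(7K_p) = 12/(2·0.87) = 6.897, so K_p = 47.56/7 = 6.79.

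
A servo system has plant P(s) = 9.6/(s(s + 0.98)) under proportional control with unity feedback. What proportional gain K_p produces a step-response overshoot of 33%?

K_p = 0.226

From %OS = 100·exp(−πζ/√(1−ζ²)) = 33%, ζ = −ln(0.33)/√(π²+ln²(0.33)) = 0.3328.
Characteristic equation s² + 0.98s + 9.6K_p = 0 gives ζ = 0.98/(2√(9.6K_p)).
Setting ζ = 0.3328: √(9.6K_p) = 0.98/(2·0.3328) = 1.472, so K_p = 2.168/9.6 = 0.226.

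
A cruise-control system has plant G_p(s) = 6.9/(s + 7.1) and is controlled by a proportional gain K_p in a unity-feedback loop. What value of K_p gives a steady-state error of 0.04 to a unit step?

K_p = 24.7

The loop is type 0, so e_ss(step) = 1/(1 + K_pos) with K_pos = K_p·G_p(0).
G_p(0) = 0.9718. Require 1/(1 + K_p·0.9718) = 0.04, so 1 + 0.9718·K_p = 25.
K_p = (25 − 1)/0.9718 = 24.7.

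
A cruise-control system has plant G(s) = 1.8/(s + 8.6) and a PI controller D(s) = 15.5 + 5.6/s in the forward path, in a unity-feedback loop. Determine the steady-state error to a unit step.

The open loop D(s)G(s) has a pole at the origin (type 1), so the static position error constant is infinite and e_ss = 1/(1+∞) = 0.

0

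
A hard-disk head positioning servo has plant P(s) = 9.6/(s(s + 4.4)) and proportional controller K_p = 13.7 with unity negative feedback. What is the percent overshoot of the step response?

54.1%

The closed-loop denominator s² + 4.4s + 131.5 gives ω_n = √131.5 = 11.47 and ζ = 4.4/(2ω_n) = 0.1918.
%OS = 100·exp(−πζ/√(1−ζ²)) = 100·exp(−π·0.1918/√0.9632) = 54.1%.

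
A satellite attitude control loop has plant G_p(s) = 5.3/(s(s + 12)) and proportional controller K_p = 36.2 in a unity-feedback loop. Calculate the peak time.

T_p = 0.252 s

Closed-loop characteristic equation: s² + 12s + 191.9 = 0, so ω_n = 13.85 rad/s and ζ = 12/(2·13.85) = 0.4332.
Damped frequency ω_d = ω_n√(1−ζ²) = 12.48 rad/s, so peak time T_p = π/ω_d = 0.252 s.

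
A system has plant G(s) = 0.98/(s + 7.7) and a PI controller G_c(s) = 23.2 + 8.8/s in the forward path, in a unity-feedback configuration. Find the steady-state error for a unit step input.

0

The open loop G_c(s)G(s) has a pole at the origin (type 1), so the static position error constant is infinite and e_ss = 1/(1+∞) = 0.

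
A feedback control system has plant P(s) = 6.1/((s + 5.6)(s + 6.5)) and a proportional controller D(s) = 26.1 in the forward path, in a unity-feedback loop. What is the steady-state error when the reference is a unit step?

The loop is type 0. Static position error constant K_pos = D(0)·P(0) = 26.1·0.1676 = 4.374.
Steady-state error to a unit step: e_ss = 1/(1+K_pos) = 1/5.374 = 0.186.

0.186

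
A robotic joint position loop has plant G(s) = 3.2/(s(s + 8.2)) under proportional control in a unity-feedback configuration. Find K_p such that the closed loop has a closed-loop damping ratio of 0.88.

K_p = 6.78

Closed-loop characteristic equation: s² + 8.2s + K_p·3.2 = 0.
So ω_n = √(3.2K_p) and 2ζω_n = 8.2, giving ζ = 8.2/(2√(3.2K_p)).
Setting ζ = 0.88: √(3.2K_p) = 8.2/(2·0.88) = 4.659, so K_p = 21.71/3.2 = 6.78.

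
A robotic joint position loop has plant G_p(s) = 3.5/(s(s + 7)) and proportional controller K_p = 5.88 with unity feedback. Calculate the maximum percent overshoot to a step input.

2.22%

From 1 + K_pG_p(s) = 0: s² + 7s + 20.58 = 0 ⇒ ω_n = 4.537, ζ = 0.7715.
%OS = 100·exp(−πζ/√(1−ζ²)) = 100·exp(−π·0.7715/√0.4048) = 2.22%.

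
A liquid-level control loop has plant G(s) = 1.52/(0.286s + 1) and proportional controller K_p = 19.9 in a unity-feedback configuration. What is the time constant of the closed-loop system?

τ = 0.00915 s

Closed loop: T(s) = K_p·G/(1+K_p·G) = 30.25/(0.286s + 1 + 30.25), with pole at s = −(1 + 30.25)/0.286 = −109.3.
Closed-loop time constant τ = 1/109.3 = 0.00915 s.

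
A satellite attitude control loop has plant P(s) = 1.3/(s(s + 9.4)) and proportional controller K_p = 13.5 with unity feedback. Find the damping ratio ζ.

ζ = 1.12

With unity feedback the closed-loop characteristic equation is s² + 9.4s + 13.5·1.3 = s² + 9.4s + 17.55 = 0.
Matching s² + 2ζω_n s + ω_n²: ω_n = √17.55 = 4.189 rad/s and 2ζω_n = 9.4, so ζ = 9.4/(2·4.189) = 1.12.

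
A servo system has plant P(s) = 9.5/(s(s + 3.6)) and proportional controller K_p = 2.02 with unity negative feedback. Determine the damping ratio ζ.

The closed-loop denominator is s(s+3.6) + 2.02·9.5 = s² + 3.6s + 19.19.
So ω_n² = 19.19 ⇒ ω_n = 4.381 rad/s, and ζ = 3.6/(2ω_n) = 0.411.

ζ = 0.411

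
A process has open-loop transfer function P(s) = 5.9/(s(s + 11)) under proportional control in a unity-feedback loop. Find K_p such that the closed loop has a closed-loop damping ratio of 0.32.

K_p = 50.1

Closed-loop characteristic equation: s² + 11s + K_p·5.9 = 0.
So ω_n = √(5.9K_p) and 2ζω_n = 11, giving ζ = 11/(2√(5.9K_p)).
Setting ζ = 0.32: √(5.9K_p) = 11/(2·0.32) = 17.19, so K_p = 295.4/5.9 = 50.1.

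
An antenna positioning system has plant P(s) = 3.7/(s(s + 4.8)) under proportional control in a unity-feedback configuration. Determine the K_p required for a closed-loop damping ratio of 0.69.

Closed-loop characteristic equation: s² + 4.8s + K_p·3.7 = 0.
So ω_n = √(3.7K_p) and 2ζω_n = 4.8, giving ζ = 4.8/(2√(3.7K_p)).
Setting ζ = 0.69: √(3.7K_p) = 4.8/(2·0.69) = 3.478, so K_p = 12.1/3.7 = 3.27.

K_p = 3.27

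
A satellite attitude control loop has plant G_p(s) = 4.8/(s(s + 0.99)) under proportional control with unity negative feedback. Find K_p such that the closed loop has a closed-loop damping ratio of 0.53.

K_p = 0.182

Closed-loop characteristic equation: s² + 0.99s + K_p·4.8 = 0.
So ω_n = √(4.8K_p) and 2ζω_n = 0.99, giving ζ = 0.99/(2√(4.8K_p)).
Setting ζ = 0.53: √(4.8K_p) = 0.99/(2·0.53) = 0.934, so K_p = 0.8723/4.8 = 0.182.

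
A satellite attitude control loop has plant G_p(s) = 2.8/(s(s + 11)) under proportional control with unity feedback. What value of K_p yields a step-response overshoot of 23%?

From %OS = 100·exp(−πζ/√(1−ζ²)) = 23%, ζ = −ln(0.23)/√(π²+ln²(0.23)) = 0.4237.
Characteristic equation s² + 11s + 2.8K_p = 0 gives ζ = 11/(2√(2.8K_p)).
Setting ζ = 0.4237: √(2.8K_p) = 11/(2·0.4237) = 12.98, so K_p = 168.5/2.8 = 60.2.

K_p = 60.2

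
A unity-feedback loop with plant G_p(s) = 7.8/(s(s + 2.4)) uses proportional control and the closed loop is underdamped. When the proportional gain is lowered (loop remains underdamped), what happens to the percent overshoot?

decrease

ζ = 2.4/(2√(7.8K_p)) rises as K_p falls; higher damping means less overshoot.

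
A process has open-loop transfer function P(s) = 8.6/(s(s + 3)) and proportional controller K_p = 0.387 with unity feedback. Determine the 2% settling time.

T_s ≈ 2.67 s

From 1 + K_pP(s) = 0: s² + 3s + 3.328 = 0 ⇒ ω_n = 1.824, ζ = 0.8222.
2% settling time T_s ≈ 4/(ζω_n) = 4/1.5 = 2.67 s.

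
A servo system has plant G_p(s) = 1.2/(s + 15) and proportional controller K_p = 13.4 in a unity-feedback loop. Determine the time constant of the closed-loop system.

Closed-loop transfer function: T(s) = K_p·G_p(s)/(1 + K_p·G_p(s)) = 16.08/(s + 15 + 16.08) = 16.08/(s + 31.08).
Time constant τ = 1/31.08 = 0.0322 s.

τ = 0.0322 s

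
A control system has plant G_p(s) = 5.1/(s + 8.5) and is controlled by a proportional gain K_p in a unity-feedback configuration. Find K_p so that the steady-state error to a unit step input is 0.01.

Steady-state error for a unit step on this type-0 loop is 1/(1 + K_p·G_p(0)).
G_p(0) = 0.6. Require 1/(1 + K_p·0.6) = 0.01, so 1 + 0.6·K_p = 100.
K_p = (100 − 1)/0.6 = 165.

K_p = 165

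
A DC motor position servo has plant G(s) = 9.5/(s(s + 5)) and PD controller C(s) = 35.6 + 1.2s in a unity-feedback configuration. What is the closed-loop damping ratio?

ζ = 0.446

Forward path: (35.6 + 1.2s)·9.5/(s(s+5)). The closed-loop characteristic equation is s² + (5 + 9.5·1.2)s + 9.5·35.6 = 0.
That is s² + 16.4s + 338.2 = 0, so ω_n = 18.39 rad/s and ζ = 16.4/(2·18.39) = 0.4459.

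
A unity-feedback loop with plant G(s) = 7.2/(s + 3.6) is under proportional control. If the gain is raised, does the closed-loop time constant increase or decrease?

Closed-loop pole is at s = −(3.6+K_p·7.2); larger K_p moves it further left, so τ = 1/(3.6+K_p·7.2) decreases.

decrease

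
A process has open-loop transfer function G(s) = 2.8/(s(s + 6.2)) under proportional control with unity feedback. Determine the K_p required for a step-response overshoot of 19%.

From %OS = 100·exp(−πζ/√(1−ζ²)) = 19%, ζ = −ln(0.19)/√(π²+ln²(0.19)) = 0.4673.
Characteristic equation s² + 6.2s + 2.8K_p = 0 gives ζ = 6.2/(2√(2.8K_p)).
Setting ζ = 0.4673: √(2.8K_p) = 6.2/(2·0.4673) = 6.633, so K_p = 44/2.8 = 15.7.

K_p = 15.7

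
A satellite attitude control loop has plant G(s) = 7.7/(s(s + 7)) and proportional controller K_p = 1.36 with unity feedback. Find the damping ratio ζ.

The closed-loop denominator is s(s+7) + 1.36·7.7 = s² + 7s + 10.47.
So ω_n² = 10.47 ⇒ ω_n = 3.236 rad/s, and ζ = 7/(2ω_n) = 1.08.

ζ = 1.08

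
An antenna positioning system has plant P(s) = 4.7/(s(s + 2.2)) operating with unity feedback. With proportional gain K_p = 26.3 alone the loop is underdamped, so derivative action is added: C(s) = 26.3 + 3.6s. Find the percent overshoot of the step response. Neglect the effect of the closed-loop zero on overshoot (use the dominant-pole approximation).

Forward path: (26.3 + 3.6s)·4.7/(s(s+2.2)). The closed-loop characteristic equation is s² + (2.2 + 4.7·3.6)s + 4.7·26.3 = 0.
That is s² + 19.12s + 123.6 = 0, so ω_n = 11.12 rad/s and ζ = 19.12/(2·11.12) = 0.8599.
%OS = 100·exp(−πζ/√(1−ζ²)) = 0.503%.

0.503%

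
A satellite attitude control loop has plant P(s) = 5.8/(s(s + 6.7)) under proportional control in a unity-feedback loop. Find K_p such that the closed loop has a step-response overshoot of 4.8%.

K_p = 4.01

From %OS = 100·exp(−πζ/√(1−ζ²)) = 4.8%, ζ = −ln(0.048)/√(π²+ln²(0.048)) = 0.695.
Characteristic equation s² + 6.7s + 5.8K_p = 0 gives ζ = 6.7/(2√(5.8K_p)).
Setting ζ = 0.695: √(5.8K_p) = 6.7/(2·0.695) = 4.82, so K_p = 23.23/5.8 = 4.01.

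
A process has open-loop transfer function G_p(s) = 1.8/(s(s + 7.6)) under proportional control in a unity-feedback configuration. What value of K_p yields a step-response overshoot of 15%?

K_p = 30

From %OS = 100·exp(−πζ/√(1−ζ²)) = 15%, ζ = −ln(0.15)/√(π²+ln²(0.15)) = 0.5169.
Characteristic equation s² + 7.6s + 1.8K_p = 0 gives ζ = 7.6/(2√(1.8K_p)).
Setting ζ = 0.5169: √(1.8K_p) = 7.6/(2·0.5169) = 7.351, so K_p = 54.04/1.8 = 30.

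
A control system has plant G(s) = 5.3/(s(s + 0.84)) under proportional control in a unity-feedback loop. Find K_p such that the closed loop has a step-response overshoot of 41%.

From %OS = 100·exp(−πζ/√(1−ζ²)) = 41%, ζ = −ln(0.41)/√(π²+ln²(0.41)) = 0.273.
Characteristic equation s² + 0.84s + 5.3K_p = 0 gives ζ = 0.84/(2√(5.3K_p)).
Setting ζ = 0.273: √(5.3K_p) = 0.84/(2·0.273) = 1.538, so K_p = 2.366/5.3 = 0.447.

K_p = 0.447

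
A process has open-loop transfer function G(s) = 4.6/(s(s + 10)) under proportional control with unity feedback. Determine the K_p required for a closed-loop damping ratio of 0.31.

Closed-loop characteristic equation: s² + 10s + K_p·4.6 = 0.
So ω_n = √(4.6K_p) and 2ζω_n = 10, giving ζ = 10/(2√(4.6K_p)).
Setting ζ = 0.31: √(4.6K_p) = 10/(2·0.31) = 16.13, so K_p = 260.1/4.6 = 56.6.

K_p = 56.6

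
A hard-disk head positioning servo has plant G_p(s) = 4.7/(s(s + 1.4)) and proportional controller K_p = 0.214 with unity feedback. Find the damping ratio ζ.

ζ = 0.698

1 + K_p·G_p(s) = 0 gives s² + 1.4s + 1.006 = 0.
So ω_n² = 1.006 ⇒ ω_n = 1.003 rad/s, and ζ = 1.4/(2ω_n) = 0.698.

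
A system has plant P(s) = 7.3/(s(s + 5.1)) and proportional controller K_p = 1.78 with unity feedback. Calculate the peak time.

T_p = 1.23 s

The closed-loop denominator s² + 5.1s + 12.99 gives ω_n = √12.99 = 3.605 and ζ = 5.1/(2ω_n) = 0.7074.
Damped frequency ω_d = ω_n√(1−ζ²) = 2.548 rad/s, so peak time T_p = π/ω_d = 1.23 s.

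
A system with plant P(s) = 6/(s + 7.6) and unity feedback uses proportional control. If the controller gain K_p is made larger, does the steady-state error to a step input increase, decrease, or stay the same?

The position error constant K_pos = K_p·P(0) grows with K_p, and e_ss = 1/(1+K_pos) falls.

decrease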